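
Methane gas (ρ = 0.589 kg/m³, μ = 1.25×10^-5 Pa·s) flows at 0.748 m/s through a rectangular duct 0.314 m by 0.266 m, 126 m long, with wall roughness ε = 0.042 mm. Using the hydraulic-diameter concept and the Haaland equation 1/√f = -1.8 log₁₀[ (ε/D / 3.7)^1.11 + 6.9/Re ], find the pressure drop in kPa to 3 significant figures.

Hydraulic diameter D_h = 4A/P = 4·(0.314·0.266)/(2·(0.314+0.266)) = 0.3341/1.16 = 0.288 m.
Re = ρVD_h/μ = 0.589·0.748·0.288/1.25e-05 = 1.015e+04.
ε/D_h = 4.2e-05/0.288 = 0.000146; Haaland gives 1/√f = -1.8 log₁₀[1.29e-05+0.00068] = 5.687, so f = 0.03092.
ΔP = f(L/D_h)(ρV²/2) = 0.03092·126/0.288·0.1648 = 2.229 Pa.
ΔP = 0.00223 kPa.

ΔP ≈ 0.00223 kPa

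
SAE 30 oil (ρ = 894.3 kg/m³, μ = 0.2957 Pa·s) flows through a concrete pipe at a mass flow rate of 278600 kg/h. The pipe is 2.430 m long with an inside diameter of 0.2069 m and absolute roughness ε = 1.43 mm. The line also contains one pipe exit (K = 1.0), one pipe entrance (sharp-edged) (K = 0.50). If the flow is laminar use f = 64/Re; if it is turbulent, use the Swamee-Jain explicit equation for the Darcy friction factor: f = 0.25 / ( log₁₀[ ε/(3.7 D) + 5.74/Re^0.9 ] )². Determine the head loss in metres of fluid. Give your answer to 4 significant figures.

h_f ≈ 0.6641 m

ṁ = 278600 kg/h = 278600/3600 = 77.39 kg/s.
A = πD²/4 = π(0.2069)²/4 = 0.03362 m²; mean velocity V = ṁ/(ρA) = 77.39/(894.3 · 0.03362) = 2.574 m/s.
Reynolds number Re = ρVD/μ = 894.3 · 2.574 · 0.2069 / 0.296 = 1611.
Re < 2300 → laminar flow, so f = 64/Re = 64/1611 = 0.03974 (the turbulent correlation is not needed).
Total minor-loss coefficient ΣK = 1·1 + 1·0.5 = 1.5.
ΔP = [f·L/D + ΣK]·(ρV²/2) = [0.03974·2.43/0.2069 + 1.5]·(894.3·2.574²/2) = [0.4667 + 1.5]·2962 = 5826 Pa.
Head loss h_f = ΔP/(ρg) = 5826/(894.3·9.81) = 0.6641 m.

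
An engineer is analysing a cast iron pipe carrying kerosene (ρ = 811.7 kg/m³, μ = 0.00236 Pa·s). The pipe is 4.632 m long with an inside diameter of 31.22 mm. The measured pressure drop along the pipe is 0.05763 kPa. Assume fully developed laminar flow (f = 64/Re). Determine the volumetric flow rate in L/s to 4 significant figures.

For laminar flow, f = 64/Re with Re = ρVD/μ, so Darcy-Weisbach reduces to ΔP = 32μLV/D². Solving for V: V = ΔP·D²/(32μL) = 57.63·(0.03122)²/(32·0.00236·4.632) = 0.1606 m/s.
Check: Re = ρVD/μ = 811.7·0.1606·0.03122/0.00236 = 1724 < 2300, so the laminar assumption holds.
Q = V·A = 0.1606·(π/4·0.03122²) = 0.0001229 m³/s = 0.1229 L/s.

Q ≈ 0.1229 L/s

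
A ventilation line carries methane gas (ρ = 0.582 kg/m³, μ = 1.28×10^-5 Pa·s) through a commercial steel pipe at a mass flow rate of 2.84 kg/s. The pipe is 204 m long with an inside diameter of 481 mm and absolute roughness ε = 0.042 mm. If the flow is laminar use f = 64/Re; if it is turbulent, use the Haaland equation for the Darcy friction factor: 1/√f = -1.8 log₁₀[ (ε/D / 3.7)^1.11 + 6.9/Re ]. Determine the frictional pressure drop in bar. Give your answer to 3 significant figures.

ΔP ≈ 0.0123 bar

A = πD²/4 = π(0.481)²/4 = 0.1817 m²; mean velocity V = ṁ/(ρA) = 2.84/(0.582 · 0.1817) = 26.85 m/s.
Reynolds number Re = ρVD/μ = 0.582 · 26.85 · 0.481 / 1.28e-05 = 5.873e+05.
Re > 4000 → turbulent. Relative roughness ε/D = 4.2e-05/0.481 = 8.73e-05. Haaland: 1/√f = -1.8 log₁₀[(8.73e-05/3.7)^1.11 + 6.9/5.873e+05] = -1.8 log₁₀[7.31e-06 + 1.17e-05] = 8.496, so f = 0.01385.
Darcy-Weisbach: ΔP = f(L/D)(ρV²/2) = 0.01385·(204/0.481)·(0.582·26.85²/2) = 0.01385·424.1·209.9 = 1233 Pa.
ΔP = 1233 Pa = 0.0123 bar.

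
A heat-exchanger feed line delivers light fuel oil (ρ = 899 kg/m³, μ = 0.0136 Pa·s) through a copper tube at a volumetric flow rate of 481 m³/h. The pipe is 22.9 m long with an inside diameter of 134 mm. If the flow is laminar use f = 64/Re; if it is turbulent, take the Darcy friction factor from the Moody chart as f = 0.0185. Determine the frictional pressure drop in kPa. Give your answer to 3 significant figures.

Q = 481 m³/h = 481/3600 = 0.1336 m³/s.
Cross-sectional area A = πD²/4 = π(0.134)²/4 = 0.0141 m²; mean velocity V = Q/A = 0.1336/0.0141 = 9.474 m/s.
Reynolds number Re = ρVD/μ = 899 · 9.474 · 0.134 / 0.0136 = 8.392e+04.
Re > 4000 → turbulent; use the Moody-chart value f = 0.0185.
Darcy-Weisbach: ΔP = f(L/D)(ρV²/2) = 0.0185·(22.9/0.134)·(899·9.474²/2) = 0.0185·170.9·4.035e+04 = 1.276e+05 Pa.
ΔP = 1.276e+05 Pa = 128 kPa.

ΔP ≈ 128 kPa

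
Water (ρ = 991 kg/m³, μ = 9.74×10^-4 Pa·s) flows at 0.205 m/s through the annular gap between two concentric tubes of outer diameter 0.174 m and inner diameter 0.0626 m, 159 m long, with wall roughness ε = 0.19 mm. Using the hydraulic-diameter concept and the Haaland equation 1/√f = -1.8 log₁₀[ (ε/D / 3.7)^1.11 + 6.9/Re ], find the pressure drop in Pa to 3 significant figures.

ΔP ≈ 840 Pa

Hydraulic diameter D_h = 4A/P = D_o - D_i = 0.174 - 0.0626 = 0.1114 m.
Re = ρVD_h/μ = 991·0.205·0.1114/0.000974 = 2.324e+04.
ε/D_h = 0.00019/0.1114 = 0.00171; Haaland gives 1/√f = -1.8 log₁₀[0.000198+0.000297] = 5.95, so f = 0.02825.
ΔP = f(L/D_h)(ρV²/2) = 0.02825·159/0.1114·20.82 = 839.6 Pa.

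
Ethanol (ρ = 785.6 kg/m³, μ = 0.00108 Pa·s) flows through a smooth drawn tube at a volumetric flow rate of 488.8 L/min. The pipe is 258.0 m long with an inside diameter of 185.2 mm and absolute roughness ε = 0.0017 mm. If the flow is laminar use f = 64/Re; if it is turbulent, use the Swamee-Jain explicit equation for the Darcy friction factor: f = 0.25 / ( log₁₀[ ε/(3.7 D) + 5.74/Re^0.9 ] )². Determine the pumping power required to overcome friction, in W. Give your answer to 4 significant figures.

P ≈ 8.882 W

Q = 488.8 L/min = 488.8/60000 = 0.008147 m³/s.
Cross-sectional area A = πD²/4 = π(0.1852)²/4 = 0.02694 m²; mean velocity V = Q/A = 0.008147/0.02694 = 0.3024 m/s.
Reynolds number Re = ρVD/μ = 785.6 · 0.3024 · 0.1852 / 0.00108 = 4.074e+04.
Re > 4000 → turbulent. Relative roughness ε/D = 1.7e-06/0.1852 = 9.18e-06. Swamee-Jain: f = 0.25/(log₁₀[9.18e-06/3.7 + 5.74/4.074e+04^0.9])² = 0.25/(log₁₀[2.48e-06 + 0.000407])² = 0.25/(-3.387)² = 0.02179.
Darcy-Weisbach: ΔP = f(L/D)(ρV²/2) = 0.02179·(258/0.1852)·(785.6·0.3024²/2) = 0.02179·1393·35.92 = 1090 Pa.
Pumping power P = QΔP = 0.008147·1090 = 8.8825 W = 8.882 W.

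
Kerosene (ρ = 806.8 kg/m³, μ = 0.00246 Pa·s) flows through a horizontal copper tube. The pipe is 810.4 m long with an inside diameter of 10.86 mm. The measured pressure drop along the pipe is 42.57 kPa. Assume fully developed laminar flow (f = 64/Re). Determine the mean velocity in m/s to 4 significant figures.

V ≈ 0.07870 m/s

For laminar flow, f = 64/Re with Re = ρVD/μ, so Darcy-Weisbach reduces to ΔP = 32μLV/D². Solving for V: V = ΔP·D²/(32μL) = 4.257e+04·(0.01086)²/(32·0.00246·810.4) = 0.0787 m/s.
Check: Re = ρVD/μ = 806.8·0.0787·0.01086/0.00246 = 280.3 < 2300, so the laminar assumption holds.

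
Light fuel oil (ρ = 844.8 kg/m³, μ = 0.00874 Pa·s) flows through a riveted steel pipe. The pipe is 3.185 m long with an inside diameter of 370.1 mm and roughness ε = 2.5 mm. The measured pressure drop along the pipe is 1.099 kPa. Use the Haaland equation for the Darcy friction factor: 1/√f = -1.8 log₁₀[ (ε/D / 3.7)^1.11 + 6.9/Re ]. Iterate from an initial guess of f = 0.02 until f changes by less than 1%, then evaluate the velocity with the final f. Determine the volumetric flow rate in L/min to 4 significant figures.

Q ≈ 19230 L/min

Rearranging Darcy-Weisbach: V = √(2·ΔP·D/(f·L·ρ)). With ε/D = 0.0025/0.3701 = 0.00675, iterate starting from f = 0.02:
  f = 0.02 → V = √(2·1099·0.3701/(0.02·3.185·844.8)) = 3.888 m/s; Re = ρVD/μ = 1.391e+05; f → 0.03391
  f = 0.03391 → V = 2.986 m/s; Re = 1.068e+05; f → 0.03406
Converged (Δf/f < 1%). With the final f = 0.03406: V = √(2·1099·0.3701/(0.03406·3.185·844.8)) = 2.979 m/s.
Q = V·A = 2.979·(π/4·0.3701²) = 0.3205 m³/s = 19230 L/min.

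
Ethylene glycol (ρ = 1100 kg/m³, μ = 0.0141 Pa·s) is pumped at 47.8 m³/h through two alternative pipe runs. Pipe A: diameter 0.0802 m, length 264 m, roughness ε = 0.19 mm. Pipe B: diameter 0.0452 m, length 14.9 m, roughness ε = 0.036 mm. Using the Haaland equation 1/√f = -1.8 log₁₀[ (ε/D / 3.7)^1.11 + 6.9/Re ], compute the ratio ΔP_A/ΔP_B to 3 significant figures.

Pipe A: V = Q/A = 0.01328/0.005052 = 2.628 m/s; Re = 1.645e+04; ε/D = 0.00237; Haaland → f = 0.03107; ΔP_A = f(L/D)(ρV²/2) = 3.886e+05 Pa.
Pipe B: V = Q/A = 0.01328/0.001605 = 8.275 m/s; Re = 2.918e+04; ε/D = 0.000796; Haaland → f = 0.0253; ΔP_B = f(L/D)(ρV²/2) = 3.141e+05 Pa.
ΔP_A/ΔP_B = 3.886e+05/3.141e+05 = 1.24.

ΔP_A/ΔP_B ≈ 1.24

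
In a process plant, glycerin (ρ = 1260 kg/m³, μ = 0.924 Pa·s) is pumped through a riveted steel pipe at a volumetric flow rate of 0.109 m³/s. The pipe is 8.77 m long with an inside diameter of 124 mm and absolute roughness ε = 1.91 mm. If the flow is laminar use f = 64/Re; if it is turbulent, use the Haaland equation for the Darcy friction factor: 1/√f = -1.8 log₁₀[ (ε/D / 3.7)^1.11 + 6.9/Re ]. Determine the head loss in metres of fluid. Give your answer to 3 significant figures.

h_f ≈ 12.3 m

Cross-sectional area A = πD²/4 = π(0.124)²/4 = 0.01208 m²; mean velocity V = Q/A = 0.109/0.01208 = 9.026 m/s.
Reynolds number Re = ρVD/μ = 1260 · 9.026 · 0.124 / 0.924 = 1526.
Re < 2300 → laminar flow, so f = 64/Re = 64/1526 = 0.04193 (the turbulent correlation is not needed).
Darcy-Weisbach: ΔP = f(L/D)(ρV²/2) = 0.04193·(8.77/0.124)·(1260·9.026²/2) = 0.04193·70.73·5.132e+04 = 1.522e+05 Pa.
Head loss h_f = ΔP/(ρg) = 1.522e+05/(1260·9.81) = 12.3 m.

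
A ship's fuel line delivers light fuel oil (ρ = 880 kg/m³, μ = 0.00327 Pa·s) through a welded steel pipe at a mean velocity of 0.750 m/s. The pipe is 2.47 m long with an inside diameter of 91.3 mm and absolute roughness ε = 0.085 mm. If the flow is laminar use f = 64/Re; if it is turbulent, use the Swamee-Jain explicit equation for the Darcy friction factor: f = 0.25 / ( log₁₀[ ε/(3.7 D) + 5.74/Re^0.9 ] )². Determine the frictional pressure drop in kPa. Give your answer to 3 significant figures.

ΔP ≈ 0.190 kPa

Reynolds number Re = ρVD/μ = 880 · 0.75 · 0.0913 / 0.00327 = 1.843e+04.
Re > 4000 → turbulent. Relative roughness ε/D = 8.5e-05/0.0913 = 0.000931. Swamee-Jain: f = 0.25/(log₁₀[0.000931/3.7 + 5.74/1.843e+04^0.9])² = 0.25/(log₁₀[0.000252 + 0.000832])² = 0.25/(-2.965)² = 0.02843.
Darcy-Weisbach: ΔP = f(L/D)(ρV²/2) = 0.02843·(2.47/0.0913)·(880·0.75²/2) = 0.02843·27.05·247.5 = 190.4 Pa.
ΔP = 190.4 Pa = 0.190 kPa.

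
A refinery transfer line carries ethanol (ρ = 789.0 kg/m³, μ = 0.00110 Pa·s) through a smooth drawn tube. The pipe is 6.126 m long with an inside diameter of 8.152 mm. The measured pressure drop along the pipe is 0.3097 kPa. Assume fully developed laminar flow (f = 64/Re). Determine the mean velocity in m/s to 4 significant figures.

For laminar flow, f = 64/Re with Re = ρVD/μ, so Darcy-Weisbach reduces to ΔP = 32μLV/D². Solving for V: V = ΔP·D²/(32μL) = 309.7·(0.008152)²/(32·0.0011·6.126) = 0.09544 m/s.
Check: Re = ρVD/μ = 789·0.09544·0.008152/0.0011 = 558.1 < 2300, so the laminar assumption holds.

V ≈ 0.09544 m/s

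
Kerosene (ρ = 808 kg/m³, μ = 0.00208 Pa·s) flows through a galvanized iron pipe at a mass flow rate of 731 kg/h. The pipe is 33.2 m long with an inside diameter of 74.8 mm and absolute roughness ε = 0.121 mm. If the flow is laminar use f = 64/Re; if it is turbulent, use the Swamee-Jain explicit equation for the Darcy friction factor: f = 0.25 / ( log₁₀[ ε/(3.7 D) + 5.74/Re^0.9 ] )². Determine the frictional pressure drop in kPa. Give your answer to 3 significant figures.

ṁ = 731 kg/h = 731/3600 = 0.2031 kg/s.
A = πD²/4 = π(0.0748)²/4 = 0.004394 m²; mean velocity V = ṁ/(ρA) = 0.2031/(808 · 0.004394) = 0.05719 m/s.
Reynolds number Re = ρVD/μ = 808 · 0.05719 · 0.0748 / 0.00208 = 1662.
Re < 2300 → laminar flow, so f = 64/Re = 64/1662 = 0.03851 (the turbulent correlation is not needed).
Darcy-Weisbach: ΔP = f(L/D)(ρV²/2) = 0.03851·(33.2/0.0748)·(808·0.05719²/2) = 0.03851·443.9·1.321 = 22.59 Pa.
ΔP = 22.59 Pa = 0.0226 kPa.

ΔP ≈ 0.0226 kPa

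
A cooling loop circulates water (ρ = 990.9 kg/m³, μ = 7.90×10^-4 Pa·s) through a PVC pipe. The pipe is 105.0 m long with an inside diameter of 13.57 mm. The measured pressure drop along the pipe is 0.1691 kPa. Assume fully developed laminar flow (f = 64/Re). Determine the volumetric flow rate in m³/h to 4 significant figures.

Q ≈ 0.006108 m³/h

For laminar flow, f = 64/Re with Re = ρVD/μ, so Darcy-Weisbach reduces to ΔP = 32μLV/D². Solving for V: V = ΔP·D²/(32μL) = 169.1·(0.01357)²/(32·0.00079·105) = 0.01173 m/s.
Check: Re = ρVD/μ = 990.9·0.01173·0.01357/0.00079 = 199.7 < 2300, so the laminar assumption holds.
Q = V·A = 0.01173·(π/4·0.01357²) = 1.697e-06 m³/s = 0.006108 m³/h.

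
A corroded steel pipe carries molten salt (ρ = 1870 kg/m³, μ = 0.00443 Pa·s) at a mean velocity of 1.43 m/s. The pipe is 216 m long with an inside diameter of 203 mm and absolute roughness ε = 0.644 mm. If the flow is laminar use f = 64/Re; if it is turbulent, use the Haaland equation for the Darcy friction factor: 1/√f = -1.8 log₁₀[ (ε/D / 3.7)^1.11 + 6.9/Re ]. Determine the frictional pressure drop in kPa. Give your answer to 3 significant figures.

Reynolds number Re = ρVD/μ = 1870 · 1.43 · 0.203 / 0.00443 = 1.225e+05.
Re > 4000 → turbulent. Relative roughness ε/D = 0.000644/0.203 = 0.00317. Haaland: 1/√f = -1.8 log₁₀[(0.00317/3.7)^1.11 + 6.9/1.225e+05] = -1.8 log₁₀[0.000394 + 5.63e-05] = 6.023, so f = 0.02756.
Darcy-Weisbach: ΔP = f(L/D)(ρV²/2) = 0.02756·(216/0.203)·(1870·1.43²/2) = 0.02756·1064·1912 = 5.608e+04 Pa.
ΔP = 5.608e+04 Pa = 56.1 kPa.

ΔP ≈ 56.1 kPa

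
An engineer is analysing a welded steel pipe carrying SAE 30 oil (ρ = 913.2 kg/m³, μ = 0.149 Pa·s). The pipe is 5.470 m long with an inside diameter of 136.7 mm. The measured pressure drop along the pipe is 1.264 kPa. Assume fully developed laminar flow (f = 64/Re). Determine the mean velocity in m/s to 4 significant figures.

For laminar flow, f = 64/Re with Re = ρVD/μ, so Darcy-Weisbach reduces to ΔP = 32μLV/D². Solving for V: V = ΔP·D²/(32μL) = 1264·(0.1367)²/(32·0.149·5.47) = 0.9057 m/s.
Check: Re = ρVD/μ = 913.2·0.9057·0.1367/0.149 = 758.8 < 2300, so the laminar assumption holds.

V ≈ 0.9057 m/s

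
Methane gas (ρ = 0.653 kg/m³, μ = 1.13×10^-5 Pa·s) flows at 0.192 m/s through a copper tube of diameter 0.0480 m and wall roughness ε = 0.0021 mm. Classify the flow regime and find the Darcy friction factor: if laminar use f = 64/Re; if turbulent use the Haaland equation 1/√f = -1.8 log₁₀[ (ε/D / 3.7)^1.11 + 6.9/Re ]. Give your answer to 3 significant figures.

Re = ρVD/μ = 0.653·0.192·0.048/1.13e-05 = 532.6.
Re < 2300 → laminar, so f = 64/Re = 0.1202 (roughness is irrelevant in laminar flow).

f ≈ 0.120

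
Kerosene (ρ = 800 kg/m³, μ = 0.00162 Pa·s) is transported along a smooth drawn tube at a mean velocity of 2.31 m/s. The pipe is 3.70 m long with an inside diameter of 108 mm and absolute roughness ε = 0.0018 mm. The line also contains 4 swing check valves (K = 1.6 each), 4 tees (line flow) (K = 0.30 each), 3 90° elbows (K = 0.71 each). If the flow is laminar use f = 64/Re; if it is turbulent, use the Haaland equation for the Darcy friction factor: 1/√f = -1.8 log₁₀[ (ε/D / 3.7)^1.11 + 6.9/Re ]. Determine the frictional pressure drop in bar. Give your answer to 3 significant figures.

ΔP ≈ 0.220 bar

Reynolds number Re = ρVD/μ = 800 · 2.31 · 0.108 / 0.00162 = 1.232e+05.
Re > 4000 → turbulent. Relative roughness ε/D = 1.8e-06/0.108 = 1.67e-05. Haaland: 1/√f = -1.8 log₁₀[(1.67e-05/3.7)^1.11 + 6.9/1.232e+05] = -1.8 log₁₀[1.16e-06 + 5.6e-05] = 7.637, so f = 0.01715.
Total minor-loss coefficient ΣK = 4·1.6 + 4·0.3 + 3·0.71 = 9.73.
ΔP = [f·L/D + ΣK]·(ρV²/2) = [0.01715·3.7/0.108 + 9.73]·(800·2.31²/2) = [0.5874 + 9.73]·2134 = 2.202e+04 Pa.
ΔP = 2.202e+04 Pa = 0.220 bar.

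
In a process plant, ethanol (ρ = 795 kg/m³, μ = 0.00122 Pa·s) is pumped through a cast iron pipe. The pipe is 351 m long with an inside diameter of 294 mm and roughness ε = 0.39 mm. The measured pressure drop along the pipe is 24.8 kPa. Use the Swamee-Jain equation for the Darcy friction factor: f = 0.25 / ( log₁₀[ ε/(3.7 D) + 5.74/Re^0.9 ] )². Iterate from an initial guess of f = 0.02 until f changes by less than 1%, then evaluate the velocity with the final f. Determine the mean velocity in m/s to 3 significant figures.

V ≈ 1.54 m/s

Rearranging Darcy-Weisbach: V = √(2·ΔP·D/(f·L·ρ)). With ε/D = 0.00039/0.294 = 0.00133, iterate starting from f = 0.02:
  f = 0.02 → V = √(2·2.48e+04·0.294/(0.02·351·795)) = 1.616 m/s; Re = ρVD/μ = 3.097e+05; f → 0.02198
  f = 0.02198 → V = 1.542 m/s; Re = 2.954e+05; f → 0.02202
Converged (Δf/f < 1%). With the final f = 0.02202: V = √(2·2.48e+04·0.294/(0.02202·351·795)) = 1.541 m/s.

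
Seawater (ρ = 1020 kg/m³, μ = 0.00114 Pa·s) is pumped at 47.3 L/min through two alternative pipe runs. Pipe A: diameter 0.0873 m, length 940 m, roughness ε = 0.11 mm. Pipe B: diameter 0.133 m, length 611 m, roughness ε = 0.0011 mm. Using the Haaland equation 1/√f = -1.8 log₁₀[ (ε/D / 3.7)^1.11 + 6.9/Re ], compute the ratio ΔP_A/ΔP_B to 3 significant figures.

Pipe A: V = Q/A = 0.0007883/0.005986 = 0.1317 m/s; Re = 1.029e+04; ε/D = 0.00126; Haaland → f = 0.03232; ΔP_A = f(L/D)(ρV²/2) = 3078 Pa.
Pipe B: V = Q/A = 0.0007883/0.01389 = 0.05674 m/s; Re = 6752; ε/D = 8.27e-06; Haaland → f = 0.03451; ΔP_B = f(L/D)(ρV²/2) = 260.4 Pa.
ΔP_A/ΔP_B = 3078/260.4 = 11.8.

ΔP_A/ΔP_B ≈ 11.8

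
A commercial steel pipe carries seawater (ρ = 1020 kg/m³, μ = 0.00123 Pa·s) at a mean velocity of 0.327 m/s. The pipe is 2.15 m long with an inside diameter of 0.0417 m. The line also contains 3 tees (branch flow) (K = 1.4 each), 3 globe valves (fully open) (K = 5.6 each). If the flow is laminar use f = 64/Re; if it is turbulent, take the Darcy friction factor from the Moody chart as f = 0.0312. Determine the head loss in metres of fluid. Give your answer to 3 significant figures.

h_f ≈ 0.123 m

Reynolds number Re = ρVD/μ = 1020 · 0.327 · 0.0417 / 0.00123 = 1.131e+04.
Re > 4000 → turbulent; use the Moody-chart value f = 0.0312.
Total minor-loss coefficient ΣK = 3·1.4 + 3·5.6 = 21.
ΔP = [f·L/D + ΣK]·(ρV²/2) = [0.0312·2.15/0.0417 + 21]·(1020·0.327²/2) = [1.609 + 21]·54.53 = 1233 Pa.
Head loss h_f = ΔP/(ρg) = 1233/(1020·9.81) = 0.123 m.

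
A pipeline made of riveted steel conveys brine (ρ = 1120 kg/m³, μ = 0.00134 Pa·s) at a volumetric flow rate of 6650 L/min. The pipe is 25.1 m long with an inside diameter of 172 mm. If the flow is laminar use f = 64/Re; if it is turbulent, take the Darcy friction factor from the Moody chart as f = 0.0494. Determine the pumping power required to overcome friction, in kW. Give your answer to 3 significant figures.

P ≈ 10.2 kW

Q = 6650 L/min = 6650/60000 = 0.1108 m³/s.
Cross-sectional area A = πD²/4 = π(0.172)²/4 = 0.02324 m²; mean velocity V = Q/A = 0.1108/0.02324 = 4.77 m/s.
Reynolds number Re = ρVD/μ = 1120 · 4.77 · 0.172 / 0.00134 = 6.857e+05.
Re > 4000 → turbulent; use the Moody-chart value f = 0.0494.
Darcy-Weisbach: ΔP = f(L/D)(ρV²/2) = 0.0494·(25.1/0.172)·(1120·4.77²/2) = 0.0494·145.9·1.274e+04 = 9.186e+04 Pa.
Pumping power P = QΔP = 0.1108·9.186e+04 = 10180 W = 10.2 kW.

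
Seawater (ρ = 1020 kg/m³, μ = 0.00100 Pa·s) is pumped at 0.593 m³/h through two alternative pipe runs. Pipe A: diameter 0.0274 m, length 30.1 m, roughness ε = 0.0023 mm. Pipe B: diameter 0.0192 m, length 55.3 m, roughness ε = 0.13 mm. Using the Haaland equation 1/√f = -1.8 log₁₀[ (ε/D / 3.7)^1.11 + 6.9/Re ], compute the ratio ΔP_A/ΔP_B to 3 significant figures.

Pipe A: V = Q/A = 0.0001647/0.0005896 = 0.2794 m/s; Re = 7807; ε/D = 8.39e-05; Haaland → f = 0.03317; ΔP_A = f(L/D)(ρV²/2) = 1450 Pa.
Pipe B: V = Q/A = 0.0001647/0.0002895 = 0.5689 m/s; Re = 1.114e+04; ε/D = 0.00677; Haaland → f = 0.03897; ΔP_B = f(L/D)(ρV²/2) = 1.853e+04 Pa.
ΔP_A/ΔP_B = 1450/1.853e+04 = 0.0783.

ΔP_A/ΔP_B ≈ 0.0783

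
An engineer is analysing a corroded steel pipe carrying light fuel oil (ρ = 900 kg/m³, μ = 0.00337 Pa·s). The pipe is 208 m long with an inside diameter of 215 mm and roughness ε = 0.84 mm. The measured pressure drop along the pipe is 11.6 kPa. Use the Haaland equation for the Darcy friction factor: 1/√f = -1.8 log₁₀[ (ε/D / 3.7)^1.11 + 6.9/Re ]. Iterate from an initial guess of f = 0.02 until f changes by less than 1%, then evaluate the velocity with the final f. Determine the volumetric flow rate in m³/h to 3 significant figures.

Q ≈ 123 m³/h

Rearranging Darcy-Weisbach: V = √(2·ΔP·D/(f·L·ρ)). With ε/D = 0.00084/0.215 = 0.00391, iterate starting from f = 0.02:
  f = 0.02 → V = √(2·1.16e+04·0.215/(0.02·208·900)) = 1.154 m/s; Re = ρVD/μ = 6.627e+04; f → 0.02975
  f = 0.02975 → V = 0.9464 m/s; Re = 5.434e+04; f → 0.03005
  f = 0.03005 → V = 0.9417 m/s; Re = 5.407e+04; f → 0.03006
Converged (Δf/f < 1%). With the final f = 0.03006: V = √(2·1.16e+04·0.215/(0.03006·208·900)) = 0.9415 m/s.
Q = V·A = 0.9415·(π/4·0.215²) = 0.03418 m³/s = 123 m³/h.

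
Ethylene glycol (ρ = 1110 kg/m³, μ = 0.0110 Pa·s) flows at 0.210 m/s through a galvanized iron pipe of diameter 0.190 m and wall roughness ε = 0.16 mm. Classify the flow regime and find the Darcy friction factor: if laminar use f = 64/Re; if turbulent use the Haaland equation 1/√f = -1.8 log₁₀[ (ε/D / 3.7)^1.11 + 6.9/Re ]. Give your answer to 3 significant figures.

Re = ρVD/μ = 1110·0.21·0.19/0.011 = 4026.
Re > 4000 → turbulent. ε/D = 0.00016/0.19 = 0.000842; Haaland: 1/√f = -1.8 log₁₀[9.05e-05 + 0.00171] = 4.939, so f = 0.041.

f ≈ 0.0410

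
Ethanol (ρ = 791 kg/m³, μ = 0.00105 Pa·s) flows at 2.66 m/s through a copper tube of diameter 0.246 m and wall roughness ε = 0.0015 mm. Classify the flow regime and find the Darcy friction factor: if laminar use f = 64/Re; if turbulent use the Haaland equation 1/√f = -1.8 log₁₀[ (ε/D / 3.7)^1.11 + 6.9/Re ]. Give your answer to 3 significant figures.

Re = ρVD/μ = 791·2.66·0.246/0.00105 = 4.93e+05.
Re > 4000 → turbulent. ε/D = 1.5e-06/0.246 = 6.1e-06; Haaland: 1/√f = -1.8 log₁₀[3.81e-07 + 1.4e-05] = 8.716, so f = 0.01316.

f ≈ 0.0132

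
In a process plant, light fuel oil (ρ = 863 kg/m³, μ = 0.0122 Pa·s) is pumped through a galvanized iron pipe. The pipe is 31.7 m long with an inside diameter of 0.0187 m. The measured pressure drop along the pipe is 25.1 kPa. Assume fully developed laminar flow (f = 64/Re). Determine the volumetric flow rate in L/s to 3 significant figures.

For laminar flow, f = 64/Re with Re = ρVD/μ, so Darcy-Weisbach reduces to ΔP = 32μLV/D². Solving for V: V = ΔP·D²/(32μL) = 2.51e+04·(0.0187)²/(32·0.0122·31.7) = 0.7092 m/s.
Check: Re = ρVD/μ = 863·0.7092·0.0187/0.0122 = 938.2 < 2300, so the laminar assumption holds.
Q = V·A = 0.7092·(π/4·0.0187²) = 0.0001948 m³/s = 0.195 L/s.

Q ≈ 0.195 L/s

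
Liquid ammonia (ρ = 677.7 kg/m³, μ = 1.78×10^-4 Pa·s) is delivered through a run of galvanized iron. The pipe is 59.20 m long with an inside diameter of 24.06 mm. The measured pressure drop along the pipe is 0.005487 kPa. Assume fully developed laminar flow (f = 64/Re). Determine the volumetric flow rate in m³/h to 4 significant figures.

For laminar flow, f = 64/Re with Re = ρVD/μ, so Darcy-Weisbach reduces to ΔP = 32μLV/D². Solving for V: V = ΔP·D²/(32μL) = 5.487·(0.02406)²/(32·0.000178·59.2) = 0.00942 m/s.
Check: Re = ρVD/μ = 677.7·0.00942·0.02406/0.000178 = 862.9 < 2300, so the laminar assumption holds.
Q = V·A = 0.00942·(π/4·0.02406²) = 4.283e-06 m³/s = 0.01542 m³/h.

Q ≈ 0.01542 m³/h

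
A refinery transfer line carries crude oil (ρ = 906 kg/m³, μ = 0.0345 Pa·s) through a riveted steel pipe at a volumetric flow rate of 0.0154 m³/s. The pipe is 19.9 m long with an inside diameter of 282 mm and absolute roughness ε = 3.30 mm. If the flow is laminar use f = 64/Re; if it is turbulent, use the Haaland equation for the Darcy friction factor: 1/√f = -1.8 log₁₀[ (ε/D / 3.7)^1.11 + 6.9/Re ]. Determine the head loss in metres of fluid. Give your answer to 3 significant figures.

Cross-sectional area A = πD²/4 = π(0.282)²/4 = 0.06246 m²; mean velocity V = Q/A = 0.0154/0.06246 = 0.2466 m/s.
Reynolds number Re = ρVD/μ = 906 · 0.2466 · 0.282 / 0.0345 = 1826.
Re < 2300 → laminar flow, so f = 64/Re = 64/1826 = 0.03505 (the turbulent correlation is not needed).
Darcy-Weisbach: ΔP = f(L/D)(ρV²/2) = 0.03505·(19.9/0.282)·(906·0.2466²/2) = 0.03505·70.57·27.54 = 68.12 Pa.
Head loss h_f = ΔP/(ρg) = 68.12/(906·9.81) = 0.00766 m.

h_f ≈ 0.00766 m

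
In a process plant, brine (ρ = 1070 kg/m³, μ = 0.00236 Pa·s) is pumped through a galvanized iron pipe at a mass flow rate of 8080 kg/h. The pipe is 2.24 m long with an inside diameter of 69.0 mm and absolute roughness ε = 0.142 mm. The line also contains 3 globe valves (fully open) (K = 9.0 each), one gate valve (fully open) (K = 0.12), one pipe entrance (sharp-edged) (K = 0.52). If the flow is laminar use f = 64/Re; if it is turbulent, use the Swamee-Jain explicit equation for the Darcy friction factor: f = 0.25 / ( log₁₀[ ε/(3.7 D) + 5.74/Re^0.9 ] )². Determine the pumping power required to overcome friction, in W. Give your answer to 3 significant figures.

ṁ = 8080 kg/h = 8080/3600 = 2.244 kg/s.
A = πD²/4 = π(0.069)²/4 = 0.003739 m²; mean velocity V = ṁ/(ρA) = 2.244/(1070 · 0.003739) = 0.561 m/s.
Reynolds number Re = ρVD/μ = 1070 · 0.561 · 0.069 / 0.00236 = 1.755e+04.
Re > 4000 → turbulent. Relative roughness ε/D = 0.000142/0.069 = 0.00206. Swamee-Jain: f = 0.25/(log₁₀[0.00206/3.7 + 5.74/1.755e+04^0.9])² = 0.25/(log₁₀[0.000556 + 0.000869])² = 0.25/(-2.846)² = 0.03086.
Total minor-loss coefficient ΣK = 3·9 + 1·0.12 + 1·0.52 = 27.6.
ΔP = [f·L/D + ΣK]·(ρV²/2) = [0.03086·2.24/0.069 + 27.6]·(1070·0.561²/2) = [1.002 + 27.6]·168.4 = 4822 Pa.
Q = ṁ/ρ = 2.244/1070 = 0.002098 m³/s.
Pumping power P = QΔP = 0.002098·4822 = 10.11 W = 10.1 W.

P ≈ 10.1 W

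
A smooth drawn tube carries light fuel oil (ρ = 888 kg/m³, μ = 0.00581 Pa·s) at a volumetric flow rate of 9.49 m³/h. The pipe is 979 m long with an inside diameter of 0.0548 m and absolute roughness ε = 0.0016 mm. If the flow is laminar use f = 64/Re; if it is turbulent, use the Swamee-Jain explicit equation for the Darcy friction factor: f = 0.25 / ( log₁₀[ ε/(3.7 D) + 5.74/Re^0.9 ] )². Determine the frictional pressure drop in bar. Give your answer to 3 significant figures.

ΔP ≈ 3.13 bar

Q = 9.49 m³/h = 9.49/3600 = 0.002636 m³/s.
Cross-sectional area A = πD²/4 = π(0.0548)²/4 = 0.002359 m²; mean velocity V = Q/A = 0.002636/0.002359 = 1.118 m/s.
Reynolds number Re = ρVD/μ = 888 · 1.118 · 0.0548 / 0.00581 = 9361.
Re > 4000 → turbulent. Relative roughness ε/D = 1.6e-06/0.0548 = 2.92e-05. Swamee-Jain: f = 0.25/(log₁₀[2.92e-05/3.7 + 5.74/9361^0.9])² = 0.25/(log₁₀[7.89e-06 + 0.00153])² = 0.25/(-2.813)² = 0.03159.
Darcy-Weisbach: ΔP = f(L/D)(ρV²/2) = 0.03159·(979/0.0548)·(888·1.118²/2) = 0.03159·1.786e+04·554.6 = 3.13e+05 Pa.
ΔP = 3.13e+05 Pa = 3.13 bar.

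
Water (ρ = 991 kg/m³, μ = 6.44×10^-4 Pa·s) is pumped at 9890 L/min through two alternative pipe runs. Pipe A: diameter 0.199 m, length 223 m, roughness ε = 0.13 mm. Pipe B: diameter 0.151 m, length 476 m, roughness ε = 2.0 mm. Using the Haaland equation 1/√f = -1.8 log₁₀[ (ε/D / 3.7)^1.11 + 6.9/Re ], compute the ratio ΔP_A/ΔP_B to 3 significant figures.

Pipe A: V = Q/A = 0.1648/0.0311 = 5.3 m/s; Re = 1.623e+06; ε/D = 0.000653; Haaland → f = 0.01801; ΔP_A = f(L/D)(ρV²/2) = 2.809e+05 Pa.
Pipe B: V = Q/A = 0.1648/0.01791 = 9.205 m/s; Re = 2.139e+06; ε/D = 0.0132; Haaland → f = 0.04189; ΔP_B = f(L/D)(ρV²/2) = 5.543e+06 Pa.
ΔP_A/ΔP_B = 2.809e+05/5.543e+06 = 0.0507.

ΔP_A/ΔP_B ≈ 0.0507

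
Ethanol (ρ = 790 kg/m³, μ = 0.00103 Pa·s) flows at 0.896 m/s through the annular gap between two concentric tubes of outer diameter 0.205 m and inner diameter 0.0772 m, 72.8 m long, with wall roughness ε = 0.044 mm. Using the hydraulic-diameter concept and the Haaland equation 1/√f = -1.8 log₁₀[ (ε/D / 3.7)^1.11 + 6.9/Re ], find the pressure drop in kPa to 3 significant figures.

ΔP ≈ 3.57 kPa

Hydraulic diameter D_h = 4A/P = D_o - D_i = 0.205 - 0.0772 = 0.1278 m.
Re = ρVD_h/μ = 790·0.896·0.1278/0.00103 = 8.783e+04.
ε/D_h = 4.4e-05/0.1278 = 0.000344; Haaland gives 1/√f = -1.8 log₁₀[3.35e-05+7.86e-05] = 7.111, so f = 0.01978.
ΔP = f(L/D_h)(ρV²/2) = 0.01978·72.8/0.1278·317.1 = 3572 Pa.
ΔP = 3.57 kPa.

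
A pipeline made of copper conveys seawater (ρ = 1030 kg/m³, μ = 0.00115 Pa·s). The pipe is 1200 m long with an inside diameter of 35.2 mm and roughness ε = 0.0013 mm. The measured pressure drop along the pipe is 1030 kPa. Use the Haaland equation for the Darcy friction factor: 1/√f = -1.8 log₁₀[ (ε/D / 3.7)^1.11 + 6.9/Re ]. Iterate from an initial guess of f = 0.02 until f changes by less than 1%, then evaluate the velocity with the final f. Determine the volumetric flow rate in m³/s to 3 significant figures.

Rearranging Darcy-Weisbach: V = √(2·ΔP·D/(f·L·ρ)). With ε/D = 1.3e-06/0.0352 = 3.69e-05, iterate starting from f = 0.02:
  f = 0.02 → V = √(2·1.03e+06·0.0352/(0.02·1200·1030)) = 1.713 m/s; Re = ρVD/μ = 5.4e+04; f → 0.02046
  f = 0.02046 → V = 1.693 m/s; Re = 5.339e+04; f → 0.02051
Converged (Δf/f < 1%). With the final f = 0.02051: V = √(2·1.03e+06·0.0352/(0.02051·1200·1030)) = 1.691 m/s.
Q = V·A = 1.691·(π/4·0.0352²) = 0.001646 m³/s = 0.00165 m³/s.

Q ≈ 0.00165 m³/s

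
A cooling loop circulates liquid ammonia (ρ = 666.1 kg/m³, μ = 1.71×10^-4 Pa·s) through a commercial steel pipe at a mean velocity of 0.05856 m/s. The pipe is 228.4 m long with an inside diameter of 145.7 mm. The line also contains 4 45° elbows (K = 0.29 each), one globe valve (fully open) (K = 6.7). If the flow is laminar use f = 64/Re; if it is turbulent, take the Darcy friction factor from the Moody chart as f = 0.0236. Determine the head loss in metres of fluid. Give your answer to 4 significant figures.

Reynolds number Re = ρVD/μ = 666.1 · 0.05856 · 0.1457 / 0.000171 = 3.324e+04.
Re > 4000 → turbulent; use the Moody-chart value f = 0.0236.
Total minor-loss coefficient ΣK = 4·0.29 + 1·6.7 = 7.86.
ΔP = [f·L/D + ΣK]·(ρV²/2) = [0.0236·228.4/0.1457 + 7.86]·(666.1·0.05856²/2) = [37 + 7.86]·1.142 = 51.23 Pa.
Head loss h_f = ΔP/(ρg) = 51.23/(666.1·9.81) = 0.007840 m.

h_f ≈ 0.007840 m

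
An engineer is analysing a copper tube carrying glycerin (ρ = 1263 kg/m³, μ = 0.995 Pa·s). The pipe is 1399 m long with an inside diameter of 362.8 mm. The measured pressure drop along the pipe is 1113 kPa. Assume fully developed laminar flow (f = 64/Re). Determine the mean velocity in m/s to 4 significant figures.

V ≈ 3.289 m/s

For laminar flow, f = 64/Re with Re = ρVD/μ, so Darcy-Weisbach reduces to ΔP = 32μLV/D². Solving for V: V = ΔP·D²/(32μL) = 1.113e+06·(0.3628)²/(32·0.995·1399) = 3.289 m/s.
Check: Re = ρVD/μ = 1263·3.289·0.3628/0.995 = 1515 < 2300, so the laminar assumption holds.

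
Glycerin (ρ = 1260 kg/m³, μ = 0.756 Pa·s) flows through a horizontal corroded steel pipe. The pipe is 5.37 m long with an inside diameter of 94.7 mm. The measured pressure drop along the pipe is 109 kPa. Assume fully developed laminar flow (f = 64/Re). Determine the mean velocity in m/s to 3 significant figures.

For laminar flow, f = 64/Re with Re = ρVD/μ, so Darcy-Weisbach reduces to ΔP = 32μLV/D². Solving for V: V = ΔP·D²/(32μL) = 1.09e+05·(0.0947)²/(32·0.756·5.37) = 7.525 m/s.
Check: Re = ρVD/μ = 1260·7.525·0.0947/0.756 = 1188 < 2300, so the laminar assumption holds.

V ≈ 7.52 m/s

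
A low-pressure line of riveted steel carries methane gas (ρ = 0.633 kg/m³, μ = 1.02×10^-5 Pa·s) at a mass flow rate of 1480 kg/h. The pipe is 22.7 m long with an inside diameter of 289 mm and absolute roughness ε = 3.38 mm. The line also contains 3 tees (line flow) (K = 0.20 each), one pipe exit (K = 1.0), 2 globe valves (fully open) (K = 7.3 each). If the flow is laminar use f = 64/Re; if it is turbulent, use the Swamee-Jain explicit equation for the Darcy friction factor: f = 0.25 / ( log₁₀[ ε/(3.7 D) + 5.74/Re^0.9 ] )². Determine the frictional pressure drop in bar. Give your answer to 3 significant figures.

ΔP ≈ 0.00601 bar

ṁ = 1480 kg/h = 1480/3600 = 0.4111 kg/s.
A = πD²/4 = π(0.289)²/4 = 0.0656 m²; mean velocity V = ṁ/(ρA) = 0.4111/(0.633 · 0.0656) = 9.901 m/s.
Reynolds number Re = ρVD/μ = 0.633 · 9.901 · 0.289 / 1.02e-05 = 1.776e+05.
Re > 4000 → turbulent. Relative roughness ε/D = 0.00338/0.289 = 0.0117. Swamee-Jain: f = 0.25/(log₁₀[0.0117/3.7 + 5.74/1.776e+05^0.9])² = 0.25/(log₁₀[0.00316 + 0.000108])² = 0.25/(-2.486)² = 0.04047.
Total minor-loss coefficient ΣK = 3·0.2 + 1·1 + 2·7.3 = 16.2.
ΔP = [f·L/D + ΣK]·(ρV²/2) = [0.04047·22.7/0.289 + 16.2]·(0.633·9.901²/2) = [3.178 + 16.2]·31.03 = 601.2 Pa.
ΔP = 601.2 Pa = 0.00601 bar.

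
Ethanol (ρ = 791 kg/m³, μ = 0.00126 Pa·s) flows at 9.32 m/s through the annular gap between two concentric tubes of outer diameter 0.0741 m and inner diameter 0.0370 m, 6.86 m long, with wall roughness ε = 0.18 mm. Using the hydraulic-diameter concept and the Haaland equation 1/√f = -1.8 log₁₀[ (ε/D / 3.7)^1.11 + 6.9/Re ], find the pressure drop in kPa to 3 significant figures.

Hydraulic diameter D_h = 4A/P = D_o - D_i = 0.0741 - 0.037 = 0.0371 m.
Re = ρVD_h/μ = 791·9.32·0.0371/0.00126 = 2.171e+05.
ε/D_h = 0.00018/0.0371 = 0.00485; Haaland gives 1/√f = -1.8 log₁₀[0.000632+3.18e-05] = 5.72, so f = 0.03056.
ΔP = f(L/D_h)(ρV²/2) = 0.03056·6.86/0.0371·3.435e+04 = 1.941e+05 Pa.
ΔP = 194 kPa.

ΔP ≈ 194 kPa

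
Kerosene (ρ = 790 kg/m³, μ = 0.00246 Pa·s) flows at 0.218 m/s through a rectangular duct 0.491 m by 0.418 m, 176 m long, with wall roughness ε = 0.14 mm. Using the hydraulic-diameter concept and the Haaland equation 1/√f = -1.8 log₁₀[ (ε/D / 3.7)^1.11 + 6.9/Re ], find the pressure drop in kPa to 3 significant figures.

ΔP ≈ 0.174 kPa

Hydraulic diameter D_h = 4A/P = 4·(0.491·0.418)/(2·(0.491+0.418)) = 0.821/1.818 = 0.4516 m.
Re = ρVD_h/μ = 790·0.218·0.4516/0.00246 = 3.161e+04.
ε/D_h = 0.00014/0.4516 = 0.00031; Haaland gives 1/√f = -1.8 log₁₀[2.98e-05+0.000218] = 6.49, so f = 0.02374.
ΔP = f(L/D_h)(ρV²/2) = 0.02374·176/0.4516·18.77 = 173.7 Pa.
ΔP = 0.174 kPa.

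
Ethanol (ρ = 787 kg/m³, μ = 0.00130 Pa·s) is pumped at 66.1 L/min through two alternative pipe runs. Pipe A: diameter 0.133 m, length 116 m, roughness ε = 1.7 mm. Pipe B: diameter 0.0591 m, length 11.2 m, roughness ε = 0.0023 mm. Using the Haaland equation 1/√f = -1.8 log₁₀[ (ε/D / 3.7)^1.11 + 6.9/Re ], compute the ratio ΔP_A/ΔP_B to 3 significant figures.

Pipe A: V = Q/A = 0.001102/0.01389 = 0.0793 m/s; Re = 6385; ε/D = 0.0128; Haaland → f = 0.04811; ΔP_A = f(L/D)(ρV²/2) = 103.8 Pa.
Pipe B: V = Q/A = 0.001102/0.002743 = 0.4016 m/s; Re = 1.437e+04; ε/D = 3.89e-05; Haaland → f = 0.02807; ΔP_B = f(L/D)(ρV²/2) = 337.6 Pa.
ΔP_A/ΔP_B = 103.8/337.6 = 0.308.

ΔP_A/ΔP_B ≈ 0.308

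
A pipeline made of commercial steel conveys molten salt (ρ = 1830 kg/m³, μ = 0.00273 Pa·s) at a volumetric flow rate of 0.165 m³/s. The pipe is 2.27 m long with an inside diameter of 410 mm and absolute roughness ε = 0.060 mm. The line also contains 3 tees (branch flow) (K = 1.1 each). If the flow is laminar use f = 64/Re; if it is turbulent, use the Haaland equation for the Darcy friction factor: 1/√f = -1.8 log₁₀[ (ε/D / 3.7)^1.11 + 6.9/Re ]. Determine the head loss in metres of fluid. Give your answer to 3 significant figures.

h_f ≈ 0.269 m

Cross-sectional area A = πD²/4 = π(0.41)²/4 = 0.132 m²; mean velocity V = Q/A = 0.165/0.132 = 1.25 m/s.
Reynolds number Re = ρVD/μ = 1830 · 1.25 · 0.41 / 0.00273 = 3.435e+05.
Re > 4000 → turbulent. Relative roughness ε/D = 6e-05/0.41 = 0.000146. Haaland: 1/√f = -1.8 log₁₀[(0.000146/3.7)^1.11 + 6.9/3.435e+05] = -1.8 log₁₀[1.3e-05 + 2.01e-05] = 8.065, so f = 0.01537.
Total minor-loss coefficient ΣK = 3·1.1 = 3.3.
ΔP = [f·L/D + ΣK]·(ρV²/2) = [0.01537·2.27/0.41 + 3.3]·(1830·1.25²/2) = [0.08511 + 3.3]·1429 = 4838 Pa.
Head loss h_f = ΔP/(ρg) = 4838/(1830·9.81) = 0.269 m.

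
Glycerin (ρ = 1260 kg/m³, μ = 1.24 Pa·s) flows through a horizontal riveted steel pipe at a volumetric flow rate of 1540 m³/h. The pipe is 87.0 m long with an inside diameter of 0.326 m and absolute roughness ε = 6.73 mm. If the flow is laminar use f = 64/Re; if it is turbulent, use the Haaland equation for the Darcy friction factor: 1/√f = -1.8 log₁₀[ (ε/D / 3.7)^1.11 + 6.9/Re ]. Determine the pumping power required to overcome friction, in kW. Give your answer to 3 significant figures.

P ≈ 71.2 kW

Q = 1540 m³/h = 1540/3600 = 0.4278 m³/s.
Cross-sectional area A = πD²/4 = π(0.326)²/4 = 0.08347 m²; mean velocity V = Q/A = 0.4278/0.08347 = 5.125 m/s.
Reynolds number Re = ρVD/μ = 1260 · 5.125 · 0.326 / 1.24 = 1698.
Re < 2300 → laminar flow, so f = 64/Re = 64/1698 = 0.0377 (the turbulent correlation is not needed).
Darcy-Weisbach: ΔP = f(L/D)(ρV²/2) = 0.0377·(87/0.326)·(1260·5.125²/2) = 0.0377·266.9·1.655e+04 = 1.665e+05 Pa.
Pumping power P = QΔP = 0.4278·1.665e+05 = 71210 W = 71.2 kW.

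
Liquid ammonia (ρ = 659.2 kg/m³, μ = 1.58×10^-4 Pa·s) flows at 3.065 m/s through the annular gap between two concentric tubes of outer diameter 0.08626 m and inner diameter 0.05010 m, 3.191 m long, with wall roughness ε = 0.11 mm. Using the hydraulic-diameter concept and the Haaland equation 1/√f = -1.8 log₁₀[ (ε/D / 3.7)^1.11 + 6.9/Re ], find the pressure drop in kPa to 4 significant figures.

ΔP ≈ 7.263 kPa

Hydraulic diameter D_h = 4A/P = D_o - D_i = 0.08626 - 0.0501 = 0.03616 m.
Re = ρVD_h/μ = 659.2·3.065·0.03616/0.000158 = 4.624e+05.
ε/D_h = 0.00011/0.03616 = 0.00304; Haaland gives 1/√f = -1.8 log₁₀[0.000376+1.49e-05] = 6.134, so f = 0.02658.
ΔP = f(L/D_h)(ρV²/2) = 0.02658·3.191/0.03616·3096 = 7263 Pa.
ΔP = 7.263 kPa.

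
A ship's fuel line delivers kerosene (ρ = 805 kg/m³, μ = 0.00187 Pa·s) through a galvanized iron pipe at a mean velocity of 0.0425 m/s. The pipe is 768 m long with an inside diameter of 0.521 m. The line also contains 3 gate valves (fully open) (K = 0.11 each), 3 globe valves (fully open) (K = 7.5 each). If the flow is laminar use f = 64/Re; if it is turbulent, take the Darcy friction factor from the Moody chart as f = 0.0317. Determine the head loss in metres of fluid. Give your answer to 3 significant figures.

Reynolds number Re = ρVD/μ = 805 · 0.0425 · 0.521 / 0.00187 = 9532.
Re > 4000 → turbulent; use the Moody-chart value f = 0.0317.
Total minor-loss coefficient ΣK = 3·0.11 + 3·7.5 = 22.8.
ΔP = [f·L/D + ΣK]·(ρV²/2) = [0.0317·768/0.521 + 22.8]·(805·0.0425²/2) = [46.73 + 22.8]·0.727 = 50.57 Pa.
Head loss h_f = ΔP/(ρg) = 50.57/(805·9.81) = 0.00640 m.

h_f ≈ 0.00640 m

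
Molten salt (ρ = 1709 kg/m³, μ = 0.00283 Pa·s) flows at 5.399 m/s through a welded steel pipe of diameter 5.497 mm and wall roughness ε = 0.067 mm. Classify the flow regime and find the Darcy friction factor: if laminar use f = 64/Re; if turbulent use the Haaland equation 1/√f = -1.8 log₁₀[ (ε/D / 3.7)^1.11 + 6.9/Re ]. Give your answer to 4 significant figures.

Re = ρVD/μ = 1709·5.399·0.005497/0.00283 = 1.792e+04.
Re > 4000 → turbulent. ε/D = 6.7e-05/0.005497 = 0.0122; Haaland: 1/√f = -1.8 log₁₀[0.00176 + 0.000385] = 4.805, so f = 0.04332.

f ≈ 0.04332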